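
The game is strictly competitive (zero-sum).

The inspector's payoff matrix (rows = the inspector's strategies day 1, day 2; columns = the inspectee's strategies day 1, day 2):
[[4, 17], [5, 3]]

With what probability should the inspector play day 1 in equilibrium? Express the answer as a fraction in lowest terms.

2/15

Row minima are 4 and 3, so the inspector's maximin is 4; column maxima are 5 and 17, so the inspectee's minimax is 5. These differ, so the equilibrium is in mixed strategies.
Let the inspector play day 1 with probability p. The inspectee is indifferent when 4p + 5(1−p) = 17p + 3(1−p), giving p = 2/15.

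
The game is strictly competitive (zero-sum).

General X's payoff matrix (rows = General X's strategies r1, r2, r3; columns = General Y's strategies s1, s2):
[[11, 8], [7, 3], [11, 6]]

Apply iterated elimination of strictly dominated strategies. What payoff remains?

Column s1 is strictly dominated by s2 for General Y (8<11, 3<7, 6<11); eliminate s1.
Row r2 is strictly dominated by row r1 (8>3); eliminate r2.
Row r3 is strictly dominated by row r1 (8>6); eliminate r3.
Only (r1, s2) remains, with payoff 8.

8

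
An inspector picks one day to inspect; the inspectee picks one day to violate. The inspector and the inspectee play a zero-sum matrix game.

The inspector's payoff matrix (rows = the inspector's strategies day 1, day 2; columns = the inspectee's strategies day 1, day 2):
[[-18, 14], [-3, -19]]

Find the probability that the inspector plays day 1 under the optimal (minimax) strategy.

1/3

Row minima are -18 and -19, so the inspector's maximin is -18; column maxima are -3 and 14, so the inspectee's minimax is -3. These differ, so the equilibrium is in mixed strategies.
Let the inspector play day 1 with probability p. The inspectee is indifferent when −18p − 3(1−p) = 14p − 19(1−p), giving p = 1/3.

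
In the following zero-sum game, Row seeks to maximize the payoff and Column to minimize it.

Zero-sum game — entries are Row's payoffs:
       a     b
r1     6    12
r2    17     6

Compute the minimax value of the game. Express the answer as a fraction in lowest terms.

Row minima are 6 and 6, so Row's maximin is 6; column maxima are 17 and 12, so Column's minimax is 12. These differ, so the equilibrium is in mixed strategies.
Let Row play r1 with probability p. Column is indifferent when 6p + 17(1−p) = 12p + 6(1−p), giving p = 11/17.
Let Column play a with probability q. Row is indifferent when 6q + 12(1−q) = 17q + 6(1−q), giving q = 6/17.
The value is 6·(6/17) + (12)·(11/17) = 168/17.

168/17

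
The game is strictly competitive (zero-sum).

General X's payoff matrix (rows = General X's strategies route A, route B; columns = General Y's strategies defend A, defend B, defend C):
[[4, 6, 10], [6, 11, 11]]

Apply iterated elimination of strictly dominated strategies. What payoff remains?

6

Row route A is strictly dominated by row route B (6>4, 11>6, 11>10); eliminate route A.
Column defend C is strictly dominated by defend A for General Y (6<11); eliminate defend C.
Column defend B is strictly dominated by defend A for General Y (6<11); eliminate defend B.
Only (route B, defend A) remains, with payoff 6.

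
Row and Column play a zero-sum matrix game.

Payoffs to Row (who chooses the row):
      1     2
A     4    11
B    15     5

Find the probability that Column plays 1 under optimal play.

Row minima are 4 and 5, so Row's maximin is 5; column maxima are 15 and 11, so Column's minimax is 11. These differ, so the equilibrium is in mixed strategies.
Let Column play 1 with probability q. Row is indifferent when 4q + 11(1−q) = 15q + 5(1−q), giving q = 6/17.

6/17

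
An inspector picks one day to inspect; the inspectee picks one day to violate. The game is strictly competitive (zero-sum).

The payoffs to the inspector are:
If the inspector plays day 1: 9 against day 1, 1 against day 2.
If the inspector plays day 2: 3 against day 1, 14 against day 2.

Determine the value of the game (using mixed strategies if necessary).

123/19

Row minima are 1 and 3, so the inspector's maximin is 3; column maxima are 9 and 14, so the inspectee's minimax is 9. These differ, so the equilibrium is in mixed strategies.
Let the inspector play day 1 with probability p. The inspectee is indifferent when 9p + 3(1−p) = p + 14(1−p), giving p = 11/19.
Let the inspectee play day 1 with probability q. The inspector is indifferent when 9q + (1−q) = 3q + 14(1−q), giving q = 13/19.
The value is 9·(13/19) + (1)·(6/19) = 123/19.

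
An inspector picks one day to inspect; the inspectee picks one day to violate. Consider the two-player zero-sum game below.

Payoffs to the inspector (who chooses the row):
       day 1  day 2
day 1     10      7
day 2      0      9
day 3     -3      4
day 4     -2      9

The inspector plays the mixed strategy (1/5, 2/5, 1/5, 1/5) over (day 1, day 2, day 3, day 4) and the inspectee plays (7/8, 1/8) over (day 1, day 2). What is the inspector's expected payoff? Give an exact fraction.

Against (7/8, 1/8), each row's expected payoff is day 1: 77/8; day 2: 9/8; day 3: -17/8; day 4: -5/8.
Taking the (1/5, 2/5, 1/5, 1/5)-weighted average: (1/5)·(77/8) + (2/5)·(9/8) + (1/5)·(-17/8) + (1/5)·(-5/8) = 73/40.

73/40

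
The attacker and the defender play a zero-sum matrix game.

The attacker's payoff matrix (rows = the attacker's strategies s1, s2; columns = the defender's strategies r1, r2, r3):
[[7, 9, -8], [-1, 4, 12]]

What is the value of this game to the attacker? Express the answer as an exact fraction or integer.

Column r2 is strictly dominated by r1 for the defender (it gives the attacker more in every row).
The remaining 2×2 game on (s1, s2) × (r1, r3) has no saddle point. Let the attacker play s1 with probability p; indifference gives 7p − (1−p) = −8p + 12(1−p), so p = 13/28.
Similarly the defender's optimal q on r1 is 5/7, and the value is 7·(5/7) + (-8)·(2/7) = 19/7.

19/7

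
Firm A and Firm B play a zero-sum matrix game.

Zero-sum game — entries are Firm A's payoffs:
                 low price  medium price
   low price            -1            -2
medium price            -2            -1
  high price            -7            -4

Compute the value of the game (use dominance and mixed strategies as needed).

-3/2

Row high price is strictly dominated by row low price, so Firm A never plays it.
The remaining 2×2 game on (low price, medium price) × (low price, medium price) has no saddle point. Let Firm A play low price with probability p; indifference gives −p − 2(1−p) = −2p − (1−p), so p = 1/2.
Similarly Firm B's optimal q on low price is 1/2, and the value is -1·(1/2) + (-2)·(1/2) = -3/2.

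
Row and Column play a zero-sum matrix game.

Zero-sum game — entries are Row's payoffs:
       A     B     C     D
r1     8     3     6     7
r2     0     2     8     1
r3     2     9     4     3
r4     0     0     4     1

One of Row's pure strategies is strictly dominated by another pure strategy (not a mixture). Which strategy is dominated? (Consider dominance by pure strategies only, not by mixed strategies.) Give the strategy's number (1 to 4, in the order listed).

Compare r4 with r1: 8 > 0, 3 > 0, 6 > 4, 7 > 1.
So r1 strictly dominates r4 for Row; r4 is strictly dominated.

4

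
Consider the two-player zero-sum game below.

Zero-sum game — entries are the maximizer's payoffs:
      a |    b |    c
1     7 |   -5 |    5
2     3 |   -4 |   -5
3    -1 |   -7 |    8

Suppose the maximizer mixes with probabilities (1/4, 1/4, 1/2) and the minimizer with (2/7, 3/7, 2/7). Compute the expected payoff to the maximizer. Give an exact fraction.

Against (2/7, 3/7, 2/7), each row's expected payoff is 1: 9/7; 2: -16/7; 3: -1.
Taking the (1/4, 1/4, 1/2)-weighted average: (1/4)·(9/7) + (1/4)·(-16/7) + (1/2)·(-1) = -3/4.

-3/4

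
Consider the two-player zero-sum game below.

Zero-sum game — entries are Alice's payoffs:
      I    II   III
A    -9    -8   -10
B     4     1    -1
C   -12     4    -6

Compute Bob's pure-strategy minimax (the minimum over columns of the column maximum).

The worst case (largest entry) in each column is I: 4, II: 4, III: -1.
The best (smallest) of these is -1.

-1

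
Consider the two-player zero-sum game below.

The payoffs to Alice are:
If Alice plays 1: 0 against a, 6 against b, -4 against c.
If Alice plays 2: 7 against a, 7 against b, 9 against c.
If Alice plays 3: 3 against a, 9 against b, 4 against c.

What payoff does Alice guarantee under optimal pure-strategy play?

7

Row minima: -4, 7, 3 → Alice's maximin is 7.
Column maxima: 7, 9, 9 → Bob's minimax is 7.
They coincide at (2, a), so the value is 7.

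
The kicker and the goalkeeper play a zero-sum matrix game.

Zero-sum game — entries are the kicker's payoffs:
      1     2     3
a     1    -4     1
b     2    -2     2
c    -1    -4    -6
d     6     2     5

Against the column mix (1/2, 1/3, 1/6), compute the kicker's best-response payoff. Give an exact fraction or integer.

a: (1)·(1/2) + (-4)·(1/3) + (1)·(1/6) = -2/3.
b: (2)·(1/2) + (-2)·(1/3) + (2)·(1/6) = 2/3.
c: (-1)·(1/2) + (-4)·(1/3) + (-6)·(1/6) = -17/6.
d: (6)·(1/2) + (2)·(1/3) + (5)·(1/6) = 9/2.
The best pure response is d with expected payoff 9/2.

9/2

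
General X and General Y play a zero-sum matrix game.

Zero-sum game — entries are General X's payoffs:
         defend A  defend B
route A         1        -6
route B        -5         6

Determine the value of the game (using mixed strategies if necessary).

-4/3

Row minima are -6 and -5, so General X's maximin is -5; column maxima are 1 and 6, so General Y's minimax is 1. These differ, so the equilibrium is in mixed strategies.
Let General X play route A with probability p. General Y is indifferent when p − 5(1−p) = −6p + 6(1−p), giving p = 11/18.
Let General Y play defend A with probability q. General X is indifferent when q − 6(1−q) = −5q + 6(1−q), giving q = 2/3.
The value is 1·(2/3) + (-6)·(1/3) = -4/3.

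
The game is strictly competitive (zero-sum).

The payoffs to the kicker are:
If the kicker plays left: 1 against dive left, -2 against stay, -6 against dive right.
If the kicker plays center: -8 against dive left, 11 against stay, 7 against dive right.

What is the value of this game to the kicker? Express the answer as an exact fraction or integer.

Column stay is strictly dominated by dive right for the goalkeeper (it gives the kicker more in every row).
The remaining 2×2 game on (left, center) × (dive left, dive right) has no saddle point. Let the kicker play left with probability p; indifference gives p − 8(1−p) = −6p + 7(1−p), so p = 15/22.
Similarly the goalkeeper's optimal q on dive left is 13/22, and the value is 1·(13/22) + (-6)·(9/22) = -41/22.

-41/22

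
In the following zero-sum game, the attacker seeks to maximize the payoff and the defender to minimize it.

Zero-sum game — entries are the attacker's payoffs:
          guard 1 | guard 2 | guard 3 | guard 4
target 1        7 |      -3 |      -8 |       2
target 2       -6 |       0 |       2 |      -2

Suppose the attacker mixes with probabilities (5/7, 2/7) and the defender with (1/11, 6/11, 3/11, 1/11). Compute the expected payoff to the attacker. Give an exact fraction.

-169/77

Against (1/11, 6/11, 3/11, 1/11), each row's expected payoff is target 1: -3; target 2: -2/11.
Taking the (5/7, 2/7)-weighted average: (5/7)·(-3) + (2/7)·(-2/11) = -169/77.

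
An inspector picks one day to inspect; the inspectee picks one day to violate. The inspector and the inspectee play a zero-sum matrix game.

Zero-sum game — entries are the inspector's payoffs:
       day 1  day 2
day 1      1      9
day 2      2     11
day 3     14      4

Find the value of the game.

146/19

Row day 1 is strictly dominated by row day 2, so the inspector never plays it.
The remaining 2×2 game on (day 2, day 3) × (day 1, day 2) has no saddle point. Let the inspector play day 2 with probability p; indifference gives 2p + 14(1−p) = 11p + 4(1−p), so p = 10/19.
Similarly the inspectee's optimal q on day 1 is 7/19, and the value is 2·(7/19) + (11)·(12/19) = 146/19.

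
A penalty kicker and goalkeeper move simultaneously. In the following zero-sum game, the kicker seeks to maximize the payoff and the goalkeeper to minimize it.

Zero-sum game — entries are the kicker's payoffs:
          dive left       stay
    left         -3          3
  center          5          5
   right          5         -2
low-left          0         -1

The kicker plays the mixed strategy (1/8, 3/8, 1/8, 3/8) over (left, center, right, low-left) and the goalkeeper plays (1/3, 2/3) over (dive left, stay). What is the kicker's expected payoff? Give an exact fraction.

43/24

Against (1/3, 2/3), each row's expected payoff is left: 1; center: 5; right: 1/3; low-left: -2/3.
Taking the (1/8, 3/8, 1/8, 3/8)-weighted average: (1/8)·(1) + (3/8)·(5) + (1/8)·(1/3) + (3/8)·(-2/3) = 43/24.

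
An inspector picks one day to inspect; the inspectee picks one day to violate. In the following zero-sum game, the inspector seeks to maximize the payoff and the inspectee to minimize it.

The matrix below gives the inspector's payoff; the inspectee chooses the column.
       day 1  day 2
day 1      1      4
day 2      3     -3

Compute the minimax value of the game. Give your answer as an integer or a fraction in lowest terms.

Row minima are 1 and -3, so the inspector's maximin is 1; column maxima are 3 and 4, so the inspectee's minimax is 3. These differ, so the equilibrium is in mixed strategies.
Let the inspector play day 1 with probability p. The inspectee is indifferent when p + 3(1−p) = 4p − 3(1−p), giving p = 2/3.
Let the inspectee play day 1 with probability q. The inspector is indifferent when q + 4(1−q) = 3q − 3(1−q), giving q = 7/9.
The value is 1·(7/9) + (4)·(2/9) = 5/3.

5/3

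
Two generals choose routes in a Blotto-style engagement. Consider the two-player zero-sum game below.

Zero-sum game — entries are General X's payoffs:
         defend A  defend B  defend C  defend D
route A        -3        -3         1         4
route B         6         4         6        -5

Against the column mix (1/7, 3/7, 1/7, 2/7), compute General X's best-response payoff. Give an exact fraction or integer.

route A: (-3)·(1/7) + (-3)·(3/7) + (1)·(1/7) + (4)·(2/7) = -3/7.
route B: (6)·(1/7) + (4)·(3/7) + (6)·(1/7) + (-5)·(2/7) = 2.
The best pure response is route B with expected payoff 2.

2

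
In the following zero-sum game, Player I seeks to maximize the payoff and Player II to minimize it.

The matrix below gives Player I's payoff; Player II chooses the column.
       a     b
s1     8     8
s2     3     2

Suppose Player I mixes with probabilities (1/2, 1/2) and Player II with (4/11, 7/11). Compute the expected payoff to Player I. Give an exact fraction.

57/11

Against (4/11, 7/11), each row's expected payoff is s1: 8; s2: 26/11.
Taking the (1/2, 1/2)-weighted average: (1/2)·(8) + (1/2)·(26/11) = 57/11.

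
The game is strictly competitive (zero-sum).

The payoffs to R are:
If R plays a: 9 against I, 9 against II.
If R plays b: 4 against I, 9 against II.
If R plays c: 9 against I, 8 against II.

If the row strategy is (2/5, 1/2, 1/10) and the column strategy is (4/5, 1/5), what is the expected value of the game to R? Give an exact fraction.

349/50

Against (4/5, 1/5), each row's expected payoff is a: 9; b: 5; c: 44/5.
Taking the (2/5, 1/2, 1/10)-weighted average: (2/5)·(9) + (1/2)·(5) + (1/10)·(44/5) = 349/50.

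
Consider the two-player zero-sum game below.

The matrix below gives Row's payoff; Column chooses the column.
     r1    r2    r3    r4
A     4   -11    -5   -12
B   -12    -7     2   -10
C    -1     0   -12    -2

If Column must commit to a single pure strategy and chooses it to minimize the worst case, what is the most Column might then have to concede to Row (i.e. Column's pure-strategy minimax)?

-2

The worst case (largest entry) in each column is r1: 4, r2: 0, r3: 2, r4: -2.
The best (smallest) of these is -2.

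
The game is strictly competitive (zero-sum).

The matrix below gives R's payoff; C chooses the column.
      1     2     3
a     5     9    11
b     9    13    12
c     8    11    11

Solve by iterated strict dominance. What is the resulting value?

9

Row a is strictly dominated by row b (9>5, 13>9, 12>11); eliminate a.
Row c is strictly dominated by row b (9>8, 13>11, 12>11); eliminate c.
Column 3 is strictly dominated by 1 for C (9<12); eliminate 3.
Column 2 is strictly dominated by 1 for C (9<13); eliminate 2.
Only (b, 1) remains, with payoff 9.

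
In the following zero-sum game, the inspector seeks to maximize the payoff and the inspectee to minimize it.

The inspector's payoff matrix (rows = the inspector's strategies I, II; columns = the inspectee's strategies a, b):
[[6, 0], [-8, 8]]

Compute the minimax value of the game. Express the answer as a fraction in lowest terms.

Row minima are 0 and -8, so the inspector's maximin is 0; column maxima are 6 and 8, so the inspectee's minimax is 6. These differ, so the equilibrium is in mixed strategies.
Let the inspector play I with probability p. The inspectee is indifferent when 6p − 8(1−p) = 8(1−p), giving p = 8/11.
Let the inspectee play a with probability q. The inspector is indifferent when 6q = −8q + 8(1−q), giving q = 4/11.
The value is 6·(4/11) + (0)·(7/11) = 24/11.

24/11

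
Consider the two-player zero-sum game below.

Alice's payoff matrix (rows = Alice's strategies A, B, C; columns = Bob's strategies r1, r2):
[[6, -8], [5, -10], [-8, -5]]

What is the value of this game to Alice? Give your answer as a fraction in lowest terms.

Row B is strictly dominated by row A, so Alice never plays it.
The remaining 2×2 game on (A, C) × (r1, r2) has no saddle point. Let Alice play A with probability p; indifference gives 6p − 8(1−p) = −8p − 5(1−p), so p = 3/17.
Similarly Bob's optimal q on r1 is 3/17, and the value is 6·(3/17) + (-8)·(14/17) = -94/17.

-94/17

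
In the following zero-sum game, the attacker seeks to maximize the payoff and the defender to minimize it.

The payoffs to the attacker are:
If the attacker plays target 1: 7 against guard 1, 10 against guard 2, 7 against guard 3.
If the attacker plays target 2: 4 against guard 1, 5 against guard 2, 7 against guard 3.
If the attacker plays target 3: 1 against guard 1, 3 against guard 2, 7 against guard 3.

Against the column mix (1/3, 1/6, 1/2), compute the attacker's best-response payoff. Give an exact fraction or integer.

target 1: (7)·(1/3) + (10)·(1/6) + (7)·(1/2) = 15/2.
target 2: (4)·(1/3) + (5)·(1/6) + (7)·(1/2) = 17/3.
target 3: (1)·(1/3) + (3)·(1/6) + (7)·(1/2) = 13/3.
The best pure response is target 1 with expected payoff 15/2.

15/2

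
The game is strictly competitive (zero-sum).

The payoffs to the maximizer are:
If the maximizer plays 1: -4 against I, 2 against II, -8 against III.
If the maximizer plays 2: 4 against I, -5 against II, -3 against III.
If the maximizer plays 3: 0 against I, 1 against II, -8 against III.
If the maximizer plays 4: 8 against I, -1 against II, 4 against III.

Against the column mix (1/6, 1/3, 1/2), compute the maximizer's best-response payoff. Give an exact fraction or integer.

3

1: (-4)·(1/6) + (2)·(1/3) + (-8)·(1/2) = -4.
2: (4)·(1/6) + (-5)·(1/3) + (-3)·(1/2) = -5/2.
3: (0)·(1/6) + (1)·(1/3) + (-8)·(1/2) = -11/3.
4: (8)·(1/6) + (-1)·(1/3) + (4)·(1/2) = 3.
The best pure response is 4 with expected payoff 3.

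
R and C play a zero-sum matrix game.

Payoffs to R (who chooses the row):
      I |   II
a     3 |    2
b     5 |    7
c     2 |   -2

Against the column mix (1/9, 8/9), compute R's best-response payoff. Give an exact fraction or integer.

a: (3)·(1/9) + (2)·(8/9) = 19/9.
b: (5)·(1/9) + (7)·(8/9) = 61/9.
c: (2)·(1/9) + (-2)·(8/9) = -14/9.
The best pure response is b with expected payoff 61/9.

61/9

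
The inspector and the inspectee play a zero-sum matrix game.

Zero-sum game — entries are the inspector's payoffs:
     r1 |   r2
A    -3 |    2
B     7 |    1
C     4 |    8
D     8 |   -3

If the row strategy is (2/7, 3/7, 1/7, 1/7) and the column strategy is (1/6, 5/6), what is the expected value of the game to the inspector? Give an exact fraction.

Against (1/6, 5/6), each row's expected payoff is A: 7/6; B: 2; C: 22/3; D: -7/6.
Taking the (2/7, 3/7, 1/7, 1/7)-weighted average: (2/7)·(7/6) + (3/7)·(2) + (1/7)·(22/3) + (1/7)·(-7/6) = 29/14.

29/14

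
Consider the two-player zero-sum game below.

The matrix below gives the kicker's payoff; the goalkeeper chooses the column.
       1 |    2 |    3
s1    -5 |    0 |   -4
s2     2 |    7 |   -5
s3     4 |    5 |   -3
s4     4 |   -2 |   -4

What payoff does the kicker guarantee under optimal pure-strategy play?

Row minima: -5, -5, -3, -4 → the kicker's maximin is -3.
Column maxima: 4, 7, -3 → the goalkeeper's minimax is -3.
They coincide at (s3, 3), so the value is -3.

-3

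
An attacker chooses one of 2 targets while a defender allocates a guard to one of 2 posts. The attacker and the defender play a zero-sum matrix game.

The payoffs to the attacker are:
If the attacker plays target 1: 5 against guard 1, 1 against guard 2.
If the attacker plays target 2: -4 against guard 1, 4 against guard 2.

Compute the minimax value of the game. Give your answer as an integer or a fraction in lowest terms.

Row minima are 1 and -4, so the attacker's maximin is 1; column maxima are 5 and 4, so the defender's minimax is 4. These differ, so the equilibrium is in mixed strategies.
Let the attacker play target 1 with probability p. The defender is indifferent when 5p − 4(1−p) = p + 4(1−p), giving p = 2/3.
Let the defender play guard 1 with probability q. The attacker is indifferent when 5q + (1−q) = −4q + 4(1−q), giving q = 1/4.
The value is 5·(1/4) + (1)·(3/4) = 2.

2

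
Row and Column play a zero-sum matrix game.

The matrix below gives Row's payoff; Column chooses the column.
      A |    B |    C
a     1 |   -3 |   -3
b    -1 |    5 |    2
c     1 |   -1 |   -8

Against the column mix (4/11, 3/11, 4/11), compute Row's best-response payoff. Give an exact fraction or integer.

19/11

a: (1)·(4/11) + (-3)·(3/11) + (-3)·(4/11) = -17/11.
b: (-1)·(4/11) + (5)·(3/11) + (2)·(4/11) = 19/11.
c: (1)·(4/11) + (-1)·(3/11) + (-8)·(4/11) = -31/11.
The best pure response is b with expected payoff 19/11.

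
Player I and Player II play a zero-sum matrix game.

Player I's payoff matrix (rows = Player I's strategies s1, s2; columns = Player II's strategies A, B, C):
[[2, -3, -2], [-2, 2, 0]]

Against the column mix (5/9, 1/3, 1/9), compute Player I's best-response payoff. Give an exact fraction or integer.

-1/9

s1: (2)·(5/9) + (-3)·(1/3) + (-2)·(1/9) = -1/9.
s2: (-2)·(5/9) + (2)·(1/3) + (0)·(1/9) = -4/9.
The best pure response is s1 with expected payoff -1/9.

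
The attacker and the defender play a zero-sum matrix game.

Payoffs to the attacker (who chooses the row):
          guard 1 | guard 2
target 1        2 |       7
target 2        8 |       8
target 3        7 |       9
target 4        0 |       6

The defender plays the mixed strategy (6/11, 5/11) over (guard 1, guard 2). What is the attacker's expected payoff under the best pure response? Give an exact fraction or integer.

target 1: (2)·(6/11) + (7)·(5/11) = 47/11.
target 2: (8)·(6/11) + (8)·(5/11) = 8.
target 3: (7)·(6/11) + (9)·(5/11) = 87/11.
target 4: (0)·(6/11) + (6)·(5/11) = 30/11.
The best pure response is target 2 with expected payoff 8.

8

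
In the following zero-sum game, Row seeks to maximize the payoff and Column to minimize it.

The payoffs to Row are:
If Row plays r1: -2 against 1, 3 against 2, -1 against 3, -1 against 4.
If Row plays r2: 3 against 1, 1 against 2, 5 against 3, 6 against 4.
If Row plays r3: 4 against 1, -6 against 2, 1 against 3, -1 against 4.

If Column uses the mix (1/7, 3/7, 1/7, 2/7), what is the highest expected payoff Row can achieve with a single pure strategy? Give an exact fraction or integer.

23/7

r1: (-2)·(1/7) + (3)·(3/7) + (-1)·(1/7) + (-1)·(2/7) = 4/7.
r2: (3)·(1/7) + (1)·(3/7) + (5)·(1/7) + (6)·(2/7) = 23/7.
r3: (4)·(1/7) + (-6)·(3/7) + (1)·(1/7) + (-1)·(2/7) = -15/7.
The best pure response is r2 with expected payoff 23/7.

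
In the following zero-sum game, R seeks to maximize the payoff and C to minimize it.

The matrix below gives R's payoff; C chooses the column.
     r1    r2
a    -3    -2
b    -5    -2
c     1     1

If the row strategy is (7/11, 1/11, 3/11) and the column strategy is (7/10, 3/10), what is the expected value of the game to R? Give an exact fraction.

Against (7/10, 3/10), each row's expected payoff is a: -27/10; b: -41/10; c: 1.
Taking the (7/11, 1/11, 3/11)-weighted average: (7/11)·(-27/10) + (1/11)·(-41/10) + (3/11)·(1) = -20/11.

-20/11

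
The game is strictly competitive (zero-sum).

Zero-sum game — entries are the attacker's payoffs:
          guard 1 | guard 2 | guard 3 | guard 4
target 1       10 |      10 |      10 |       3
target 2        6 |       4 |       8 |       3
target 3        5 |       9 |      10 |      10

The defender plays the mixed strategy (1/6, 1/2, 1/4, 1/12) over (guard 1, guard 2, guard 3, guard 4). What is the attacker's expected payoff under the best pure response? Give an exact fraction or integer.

113/12

target 1: (10)·(1/6) + (10)·(1/2) + (10)·(1/4) + (3)·(1/12) = 113/12.
target 2: (6)·(1/6) + (4)·(1/2) + (8)·(1/4) + (3)·(1/12) = 21/4.
target 3: (5)·(1/6) + (9)·(1/2) + (10)·(1/4) + (10)·(1/12) = 26/3.
The best pure response is target 1 with expected payoff 113/12.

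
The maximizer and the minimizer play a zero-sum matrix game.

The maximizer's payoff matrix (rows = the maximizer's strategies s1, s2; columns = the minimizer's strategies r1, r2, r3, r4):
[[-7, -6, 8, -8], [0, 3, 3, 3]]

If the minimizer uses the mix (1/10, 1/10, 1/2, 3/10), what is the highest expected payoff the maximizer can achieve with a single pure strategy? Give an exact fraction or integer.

27/10

s1: (-7)·(1/10) + (-6)·(1/10) + (8)·(1/2) + (-8)·(3/10) = 3/10.
s2: (0)·(1/10) + (3)·(1/10) + (3)·(1/2) + (3)·(3/10) = 27/10.
The best pure response is s2 with expected payoff 27/10.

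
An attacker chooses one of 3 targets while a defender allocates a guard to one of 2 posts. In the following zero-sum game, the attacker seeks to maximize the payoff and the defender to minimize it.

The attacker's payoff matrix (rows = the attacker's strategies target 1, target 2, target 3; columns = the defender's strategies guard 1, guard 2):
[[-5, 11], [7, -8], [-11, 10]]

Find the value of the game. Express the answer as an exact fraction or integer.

Row target 3 is strictly dominated by row target 1, so the attacker never plays it.
The remaining 2×2 game on (target 1, target 2) × (guard 1, guard 2) has no saddle point. Let the attacker play target 1 with probability p; indifference gives −5p + 7(1−p) = 11p − 8(1−p), so p = 15/31.
Similarly the defender's optimal q on guard 1 is 19/31, and the value is -5·(19/31) + (11)·(12/31) = 37/31.

37/31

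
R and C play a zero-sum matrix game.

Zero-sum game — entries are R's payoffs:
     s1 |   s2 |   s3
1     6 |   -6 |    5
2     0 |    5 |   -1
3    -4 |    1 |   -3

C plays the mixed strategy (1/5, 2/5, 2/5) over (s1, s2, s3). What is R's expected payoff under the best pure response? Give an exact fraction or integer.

8/5

1: (6)·(1/5) + (-6)·(2/5) + (5)·(2/5) = 4/5.
2: (0)·(1/5) + (5)·(2/5) + (-1)·(2/5) = 8/5.
3: (-4)·(1/5) + (1)·(2/5) + (-3)·(2/5) = -8/5.
The best pure response is 2 with expected payoff 8/5.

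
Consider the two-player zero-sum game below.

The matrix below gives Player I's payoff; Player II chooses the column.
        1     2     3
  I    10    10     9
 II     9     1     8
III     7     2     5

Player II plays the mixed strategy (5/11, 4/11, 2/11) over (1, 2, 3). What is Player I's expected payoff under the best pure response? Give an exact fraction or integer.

108/11

I: (10)·(5/11) + (10)·(4/11) + (9)·(2/11) = 108/11.
II: (9)·(5/11) + (1)·(4/11) + (8)·(2/11) = 65/11.
III: (7)·(5/11) + (2)·(4/11) + (5)·(2/11) = 53/11.
The best pure response is I with expected payoff 108/11.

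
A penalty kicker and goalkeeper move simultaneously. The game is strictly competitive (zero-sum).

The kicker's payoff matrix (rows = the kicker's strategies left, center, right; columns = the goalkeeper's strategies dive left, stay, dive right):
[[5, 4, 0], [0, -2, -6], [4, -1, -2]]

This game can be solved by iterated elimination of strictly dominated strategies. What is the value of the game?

0

Column dive left is strictly dominated by stay for the goalkeeper (4<5, -2<0, -1<4); eliminate dive left.
Row center is strictly dominated by row left (4>-2, 0>-6); eliminate center.
Column stay is strictly dominated by dive right for the goalkeeper (0<4, -2<-1); eliminate stay.
Row right is strictly dominated by row left (0>-2); eliminate right.
Only (left, dive right) remains, with payoff 0.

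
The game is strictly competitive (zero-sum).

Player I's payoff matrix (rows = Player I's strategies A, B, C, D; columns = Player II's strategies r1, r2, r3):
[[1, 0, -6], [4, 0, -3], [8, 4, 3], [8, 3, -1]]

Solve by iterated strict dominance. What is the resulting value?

3

Row B is strictly dominated by row C (8>4, 4>0, 3>-3); eliminate B.
Row A is strictly dominated by row C (8>1, 4>0, 3>-6); eliminate A.
Column r2 is strictly dominated by r3 for Player II (3<4, -1<3); eliminate r2.
Column r1 is strictly dominated by r3 for Player II (3<8, -1<8); eliminate r1.
Row D is strictly dominated by row C (3>-1); eliminate D.
Only (C, r3) remains, with payoff 3.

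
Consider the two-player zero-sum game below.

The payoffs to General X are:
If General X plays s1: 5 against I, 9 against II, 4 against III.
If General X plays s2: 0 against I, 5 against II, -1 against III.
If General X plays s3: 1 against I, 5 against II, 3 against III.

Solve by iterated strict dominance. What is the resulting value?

4

Row s2 is strictly dominated by row s1 (5>0, 9>5, 4>-1); eliminate s2.
Row s3 is strictly dominated by row s1 (5>1, 9>5, 4>3); eliminate s3.
Column I is strictly dominated by III for General Y (4<5); eliminate I.
Column II is strictly dominated by III for General Y (4<9); eliminate II.
Only (s1, III) remains, with payoff 4.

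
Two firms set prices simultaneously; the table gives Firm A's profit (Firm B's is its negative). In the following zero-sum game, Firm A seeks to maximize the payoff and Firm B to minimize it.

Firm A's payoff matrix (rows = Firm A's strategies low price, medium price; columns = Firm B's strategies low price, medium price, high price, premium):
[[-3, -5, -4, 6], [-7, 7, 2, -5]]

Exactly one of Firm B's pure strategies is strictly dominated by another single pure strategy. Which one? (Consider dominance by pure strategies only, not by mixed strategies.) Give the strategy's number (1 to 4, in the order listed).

Firm B prefers columns that give Firm A less. Compare premium with low price: -3 < 6, -7 < -5.
So low price strictly dominates premium for Firm B; premium is strictly dominated.

4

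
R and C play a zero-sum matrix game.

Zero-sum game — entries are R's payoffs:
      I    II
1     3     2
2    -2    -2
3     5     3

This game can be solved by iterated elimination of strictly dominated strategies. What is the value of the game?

3

Row 1 is strictly dominated by row 3 (5>3, 3>2); eliminate 1.
Row 2 is strictly dominated by row 3 (5>-2, 3>-2); eliminate 2.
Column I is strictly dominated by II for C (3<5); eliminate I.
Only (3, II) remains, with payoff 3.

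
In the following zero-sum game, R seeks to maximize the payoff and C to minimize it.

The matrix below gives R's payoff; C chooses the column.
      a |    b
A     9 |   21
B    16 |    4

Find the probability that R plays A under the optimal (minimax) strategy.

1/2

Row minima are 9 and 4, so R's maximin is 9; column maxima are 16 and 21, so C's minimax is 16. These differ, so the equilibrium is in mixed strategies.
Let R play A with probability p. C is indifferent when 9p + 16(1−p) = 21p + 4(1−p), giving p = 1/2.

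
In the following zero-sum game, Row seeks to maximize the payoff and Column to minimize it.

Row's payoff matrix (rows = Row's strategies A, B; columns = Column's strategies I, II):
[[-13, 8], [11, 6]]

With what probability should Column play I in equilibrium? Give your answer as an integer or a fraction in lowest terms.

Row minima are -13 and 6, so Row's maximin is 6; column maxima are 11 and 8, so Column's minimax is 8. These differ, so the equilibrium is in mixed strategies.
Let Column play I with probability q. Row is indifferent when −13q + 8(1−q) = 11q + 6(1−q), giving q = 1/13.

1/13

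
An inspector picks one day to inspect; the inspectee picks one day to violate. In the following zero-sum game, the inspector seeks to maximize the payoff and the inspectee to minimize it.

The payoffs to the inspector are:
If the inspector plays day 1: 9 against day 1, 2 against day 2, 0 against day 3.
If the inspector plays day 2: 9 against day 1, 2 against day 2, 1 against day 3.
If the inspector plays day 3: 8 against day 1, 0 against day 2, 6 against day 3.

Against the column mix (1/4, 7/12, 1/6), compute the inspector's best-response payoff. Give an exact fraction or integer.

day 1: (9)·(1/4) + (2)·(7/12) + (0)·(1/6) = 41/12.
day 2: (9)·(1/4) + (2)·(7/12) + (1)·(1/6) = 43/12.
day 3: (8)·(1/4) + (0)·(7/12) + (6)·(1/6) = 3.
The best pure response is day 2 with expected payoff 43/12.

43/12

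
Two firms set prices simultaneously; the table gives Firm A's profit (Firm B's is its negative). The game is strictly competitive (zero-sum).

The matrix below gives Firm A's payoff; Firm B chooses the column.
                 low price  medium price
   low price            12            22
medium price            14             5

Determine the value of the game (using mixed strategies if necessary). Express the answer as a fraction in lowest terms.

Row minima are 12 and 5, so Firm A's maximin is 12; column maxima are 14 and 22, so Firm B's minimax is 14. These differ, so the equilibrium is in mixed strategies.
Let Firm A play low price with probability p. Firm B is indifferent when 12p + 14(1−p) = 22p + 5(1−p), giving p = 9/19.
Let Firm B play low price with probability q. Firm A is indifferent when 12q + 22(1−q) = 14q + 5(1−q), giving q = 17/19.
The value is 12·(17/19) + (22)·(2/19) = 248/19.

248/19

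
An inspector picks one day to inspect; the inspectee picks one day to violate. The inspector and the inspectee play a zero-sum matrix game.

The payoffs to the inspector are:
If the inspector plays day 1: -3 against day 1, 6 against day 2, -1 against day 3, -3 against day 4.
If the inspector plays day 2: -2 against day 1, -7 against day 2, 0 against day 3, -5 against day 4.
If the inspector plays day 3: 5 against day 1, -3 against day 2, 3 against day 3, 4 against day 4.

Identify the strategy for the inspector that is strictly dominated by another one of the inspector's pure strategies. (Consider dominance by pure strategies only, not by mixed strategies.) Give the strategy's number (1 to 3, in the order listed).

Compare day 2 with day 3: 5 > -2, -3 > -7, 3 > 0, 4 > -5.
So day 3 strictly dominates day 2 for the inspector; day 2 is strictly dominated.

2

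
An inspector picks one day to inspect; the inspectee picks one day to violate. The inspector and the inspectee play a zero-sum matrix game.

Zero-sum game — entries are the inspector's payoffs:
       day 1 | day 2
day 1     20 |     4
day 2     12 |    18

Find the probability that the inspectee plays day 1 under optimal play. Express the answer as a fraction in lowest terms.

Row minima are 4 and 12, so the inspector's maximin is 12; column maxima are 20 and 18, so the inspectee's minimax is 18. These differ, so the equilibrium is in mixed strategies.
Let the inspectee play day 1 with probability q. The inspector is indifferent when 20q + 4(1−q) = 12q + 18(1−q), giving q = 7/11.

7/11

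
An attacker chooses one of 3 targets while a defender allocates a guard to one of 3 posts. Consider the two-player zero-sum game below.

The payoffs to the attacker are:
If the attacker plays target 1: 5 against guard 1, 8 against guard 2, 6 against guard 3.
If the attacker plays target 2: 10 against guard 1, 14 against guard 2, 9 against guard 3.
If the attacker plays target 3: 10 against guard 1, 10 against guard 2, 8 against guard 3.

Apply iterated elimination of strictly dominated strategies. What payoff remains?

Row target 1 is strictly dominated by row target 2 (10>5, 14>8, 9>6); eliminate target 1.
Column guard 2 is strictly dominated by guard 3 for the defender (9<14, 8<10); eliminate guard 2.
Column guard 1 is strictly dominated by guard 3 for the defender (9<10, 8<10); eliminate guard 1.
Row target 3 is strictly dominated by row target 2 (9>8); eliminate target 3.
Only (target 2, guard 3) remains, with payoff 9.

9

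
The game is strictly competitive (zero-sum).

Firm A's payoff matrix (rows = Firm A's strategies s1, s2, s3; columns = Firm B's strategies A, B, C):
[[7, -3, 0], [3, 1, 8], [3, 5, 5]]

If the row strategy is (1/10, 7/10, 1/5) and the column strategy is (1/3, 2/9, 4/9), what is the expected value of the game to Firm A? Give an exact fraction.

Against (1/3, 2/9, 4/9), each row's expected payoff is s1: 5/3; s2: 43/9; s3: 13/3.
Taking the (1/10, 7/10, 1/5)-weighted average: (1/10)·(5/3) + (7/10)·(43/9) + (1/5)·(13/3) = 197/45.

197/45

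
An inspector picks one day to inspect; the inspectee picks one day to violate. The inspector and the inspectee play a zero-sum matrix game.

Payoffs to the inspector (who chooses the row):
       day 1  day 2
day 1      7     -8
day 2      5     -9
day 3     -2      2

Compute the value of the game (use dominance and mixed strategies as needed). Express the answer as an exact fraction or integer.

-2/19

Row day 2 is strictly dominated by row day 1, so the inspector never plays it.
The remaining 2×2 game on (day 1, day 3) × (day 1, day 2) has no saddle point. Let the inspector play day 1 with probability p; indifference gives 7p − 2(1−p) = −8p + 2(1−p), so p = 4/19.
Similarly the inspectee's optimal q on day 1 is 10/19, and the value is 7·(10/19) + (-8)·(9/19) = -2/19.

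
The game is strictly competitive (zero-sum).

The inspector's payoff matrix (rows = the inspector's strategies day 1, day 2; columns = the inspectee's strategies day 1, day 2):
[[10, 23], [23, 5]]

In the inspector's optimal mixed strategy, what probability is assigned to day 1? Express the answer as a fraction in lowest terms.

Row minima are 10 and 5, so the inspector's maximin is 10; column maxima are 23 and 23, so the inspectee's minimax is 23. These differ, so the equilibrium is in mixed strategies.
Let the inspector play day 1 with probability p. The inspectee is indifferent when 10p + 23(1−p) = 23p + 5(1−p), giving p = 18/31.

18/31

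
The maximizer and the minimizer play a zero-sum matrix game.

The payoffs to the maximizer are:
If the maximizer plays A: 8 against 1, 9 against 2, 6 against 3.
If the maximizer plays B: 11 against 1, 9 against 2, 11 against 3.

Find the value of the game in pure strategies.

9

Row minima: 6, 9 → the maximizer's maximin is 9.
Column maxima: 11, 9, 11 → the minimizer's minimax is 9.
They coincide at (B, 2), so the value is 9.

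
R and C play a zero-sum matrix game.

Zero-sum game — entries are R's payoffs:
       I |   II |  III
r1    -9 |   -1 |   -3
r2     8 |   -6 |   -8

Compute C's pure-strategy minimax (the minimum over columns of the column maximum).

-3

The worst case (largest entry) in each column is I: 8, II: -1, III: -3.
The best (smallest) of these is -3.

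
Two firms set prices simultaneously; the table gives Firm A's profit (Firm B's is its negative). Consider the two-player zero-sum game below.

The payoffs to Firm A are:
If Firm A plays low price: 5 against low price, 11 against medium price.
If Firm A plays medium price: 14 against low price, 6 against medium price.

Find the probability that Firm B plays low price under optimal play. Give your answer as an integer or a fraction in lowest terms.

5/14

Row minima are 5 and 6, so Firm A's maximin is 6; column maxima are 14 and 11, so Firm B's minimax is 11. These differ, so the equilibrium is in mixed strategies.
Let Firm B play low price with probability q. Firm A is indifferent when 5q + 11(1−q) = 14q + 6(1−q), giving q = 5/14.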